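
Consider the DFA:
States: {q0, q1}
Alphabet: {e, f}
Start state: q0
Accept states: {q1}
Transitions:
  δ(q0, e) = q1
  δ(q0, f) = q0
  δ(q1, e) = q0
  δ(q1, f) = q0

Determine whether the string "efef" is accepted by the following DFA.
Processing string "efef":
  q0 --e--> q1
  q1 --f--> q0
  q0 --e--> q1
  q1 --f--> q0
Final state: q0
Accept states: {q1}
No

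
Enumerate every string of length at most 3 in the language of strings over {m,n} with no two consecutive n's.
ε, m, n, mm, mn, nm, mmm, mmn, mnm, nmm, nmn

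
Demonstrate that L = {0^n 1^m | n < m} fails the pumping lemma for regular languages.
Assume L is regular with pumping length p. Idea: pumping up the 0-block makes the 0-count reach the 1-count.
Choose s = 0^p 1^(p+1) ∈ L. By the pumping lemma, s = xyz with |xy| ≤ p, |y| > 0, so y = 0^k with k ≥ 1. Then xy²z = 0^(p+k) 1^(p+1). Since p+k ≥ p+1, the number of 0's is no longer strictly less than the number of 1's, so xy²z ∉ L.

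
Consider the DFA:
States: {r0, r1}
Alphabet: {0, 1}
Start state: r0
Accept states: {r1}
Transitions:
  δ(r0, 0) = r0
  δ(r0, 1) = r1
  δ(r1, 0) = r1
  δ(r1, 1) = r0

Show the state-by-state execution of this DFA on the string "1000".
read '1': r0 → r1
  read '0': r1 → r1
  read '0': r1 → r1
  read '0': r1 → r1
r0 -> r1 -> r1 -> r1 -> r1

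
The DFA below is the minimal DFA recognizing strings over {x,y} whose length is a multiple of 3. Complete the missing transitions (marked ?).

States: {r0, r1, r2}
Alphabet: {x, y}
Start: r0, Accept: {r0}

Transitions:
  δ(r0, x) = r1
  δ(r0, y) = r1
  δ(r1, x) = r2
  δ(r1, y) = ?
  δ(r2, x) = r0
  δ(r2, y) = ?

From the language and accept set, identify what each state tracks — r0: length ≡ 0 (mod 3); r1: length ≡ 1 (mod 3); r2: length ≡ 2 (mod 3).
Each missing δ(q, a) is the state matching the new tracked value after reading a.
δ(r1, y) = r2; δ(r2, y) = r0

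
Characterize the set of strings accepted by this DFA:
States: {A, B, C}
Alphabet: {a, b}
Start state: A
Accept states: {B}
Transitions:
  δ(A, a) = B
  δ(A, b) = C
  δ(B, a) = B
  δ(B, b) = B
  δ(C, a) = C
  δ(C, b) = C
Testing a few strings:
  'aaa' → accept
  'a' → accept
  'ba' → reject
  'b' → reject
State roles: A=no input read; B=started with a; C=started with b (dead)
All strings over {a,b} starting with a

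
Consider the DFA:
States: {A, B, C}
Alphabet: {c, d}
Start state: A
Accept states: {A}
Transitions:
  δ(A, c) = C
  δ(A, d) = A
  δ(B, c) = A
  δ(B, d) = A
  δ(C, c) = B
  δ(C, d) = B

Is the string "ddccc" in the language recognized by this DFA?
Processing string "ddccc":
  A --d--> A
  A --d--> A
  A --c--> C
  C --c--> B
  B --c--> A
Final state: A
Accept states: {A}
Yes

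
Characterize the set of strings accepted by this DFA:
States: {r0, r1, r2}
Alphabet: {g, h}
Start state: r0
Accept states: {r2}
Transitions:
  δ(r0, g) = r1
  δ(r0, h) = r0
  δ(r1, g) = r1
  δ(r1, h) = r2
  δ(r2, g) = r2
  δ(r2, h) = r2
Testing a few strings:
  'ggg' → reject
  'gh' → accept
  'ggh' → accept
  'gg' → reject
State roles: r0=no g seen yet; r1=seen a g, waiting for h; r2=substring gh seen
All strings over {g,h} containing the substring gh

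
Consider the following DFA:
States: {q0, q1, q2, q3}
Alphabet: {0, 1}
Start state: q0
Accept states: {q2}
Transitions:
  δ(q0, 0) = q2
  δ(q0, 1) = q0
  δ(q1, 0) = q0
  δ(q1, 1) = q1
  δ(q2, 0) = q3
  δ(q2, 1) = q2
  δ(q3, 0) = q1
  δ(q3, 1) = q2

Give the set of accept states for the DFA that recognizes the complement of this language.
Complement accept states = All states \ Original accept states
= {q0, q1, q2, q3} \ {q2}
{q0, q1, q3}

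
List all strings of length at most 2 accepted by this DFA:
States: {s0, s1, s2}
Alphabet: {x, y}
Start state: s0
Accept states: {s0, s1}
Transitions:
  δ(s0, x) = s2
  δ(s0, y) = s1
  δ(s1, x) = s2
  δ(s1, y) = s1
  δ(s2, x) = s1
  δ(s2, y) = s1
ε, y, xx, xy, yy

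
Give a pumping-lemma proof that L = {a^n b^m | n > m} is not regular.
Assume L is regular with pumping length p. Idea: pumping down the a-block drops the a-count to at most the b-count.
Choose s = a^(p+1) b^p ∈ L (|s| = 2p+1 ≥ p). By the pumping lemma, s = xyz with |xy| ≤ p, |y| > 0, so y = a^k with k ≥ 1. Take i = 0: xz = a^(p+1−k) b^p. Since k ≥ 1, p+1−k ≤ p, so the number of a's is no longer strictly greater than the number of b's, hence xz ∉ L.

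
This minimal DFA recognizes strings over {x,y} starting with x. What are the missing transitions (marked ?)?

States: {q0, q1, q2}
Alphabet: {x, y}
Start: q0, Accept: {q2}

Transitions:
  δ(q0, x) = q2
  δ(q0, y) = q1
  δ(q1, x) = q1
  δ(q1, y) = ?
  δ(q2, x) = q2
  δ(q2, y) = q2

From the language and accept set, identify what each state tracks — q0: no input read; q1: started with y (dead); q2: started with x.
Each missing δ(q, a) is the state matching the new tracked value after reading a.
δ(q1, y) = q1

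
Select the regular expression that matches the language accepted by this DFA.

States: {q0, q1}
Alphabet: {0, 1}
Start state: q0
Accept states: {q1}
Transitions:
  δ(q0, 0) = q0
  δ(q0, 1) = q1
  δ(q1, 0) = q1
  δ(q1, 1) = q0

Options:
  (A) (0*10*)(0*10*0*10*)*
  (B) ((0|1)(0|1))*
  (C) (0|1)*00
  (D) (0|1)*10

Check each option against the DFA on short strings; one disagreement eliminates an option:
  (A) (0*10*)(0*10*0*10*)*: agrees with the DFA on every string of length ≤ 6
  (B) ((0|1)(0|1))*: on ε the DFA stays in q0 and rejects (q0 ∉ Accept), but the regex matches it → eliminate
  (C) (0|1)*00: on '1' the DFA goes q0 → q1 and accepts (q1 ∈ Accept), but the regex does not match it → eliminate
  (D) (0|1)*10: on '1' the DFA goes q0 → q1 and accepts (q1 ∈ Accept), but the regex does not match it → eliminate
Only (A) is consistent with the DFA.
(A) (0*10*)(0*10*0*10*)*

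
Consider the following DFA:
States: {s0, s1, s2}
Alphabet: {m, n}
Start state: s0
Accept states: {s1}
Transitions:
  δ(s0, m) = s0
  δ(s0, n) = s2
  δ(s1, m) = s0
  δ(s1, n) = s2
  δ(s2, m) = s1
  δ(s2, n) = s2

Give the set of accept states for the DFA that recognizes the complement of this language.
Complement accept states = All states \ Original accept states
= {s0, s1, s2} \ {s1}
{s0, s2}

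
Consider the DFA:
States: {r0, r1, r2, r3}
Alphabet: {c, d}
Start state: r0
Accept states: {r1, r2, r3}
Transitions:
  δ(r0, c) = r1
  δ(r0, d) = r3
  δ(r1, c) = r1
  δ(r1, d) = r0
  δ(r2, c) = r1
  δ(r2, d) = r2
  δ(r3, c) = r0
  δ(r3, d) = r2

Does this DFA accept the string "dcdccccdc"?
Processing string "dcdccccdc":
  r0 --d--> r3
  r3 --c--> r0
  r0 --d--> r3
  r3 --c--> r0
  r0 --c--> r1
  r1 --c--> r1
  r1 --c--> r1
  r1 --d--> r0
  r0 --c--> r1
Final state: r1
Accept states: {r1, r2, r3}
Yes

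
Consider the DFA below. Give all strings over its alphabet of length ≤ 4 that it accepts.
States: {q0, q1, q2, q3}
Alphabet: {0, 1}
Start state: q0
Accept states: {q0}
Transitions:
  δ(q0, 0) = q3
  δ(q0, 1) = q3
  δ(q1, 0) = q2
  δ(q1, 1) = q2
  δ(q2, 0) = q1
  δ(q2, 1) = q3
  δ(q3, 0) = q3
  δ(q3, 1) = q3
ε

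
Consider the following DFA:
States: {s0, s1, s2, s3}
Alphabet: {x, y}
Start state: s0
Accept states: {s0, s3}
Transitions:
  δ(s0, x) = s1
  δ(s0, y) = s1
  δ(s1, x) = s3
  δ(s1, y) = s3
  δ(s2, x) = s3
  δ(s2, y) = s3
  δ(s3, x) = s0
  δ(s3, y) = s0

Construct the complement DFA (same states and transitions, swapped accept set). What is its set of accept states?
Complement accept states = All states \ Original accept states
= {s0, s1, s2, s3} \ {s0, s3}
{s1, s2}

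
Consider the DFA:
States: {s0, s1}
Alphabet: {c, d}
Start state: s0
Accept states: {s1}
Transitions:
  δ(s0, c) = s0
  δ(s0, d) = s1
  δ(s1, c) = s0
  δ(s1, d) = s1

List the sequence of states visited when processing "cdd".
read 'c': s0 → s0
  read 'd': s0 → s1
  read 'd': s1 → s1
s0 -> s0 -> s1 -> s1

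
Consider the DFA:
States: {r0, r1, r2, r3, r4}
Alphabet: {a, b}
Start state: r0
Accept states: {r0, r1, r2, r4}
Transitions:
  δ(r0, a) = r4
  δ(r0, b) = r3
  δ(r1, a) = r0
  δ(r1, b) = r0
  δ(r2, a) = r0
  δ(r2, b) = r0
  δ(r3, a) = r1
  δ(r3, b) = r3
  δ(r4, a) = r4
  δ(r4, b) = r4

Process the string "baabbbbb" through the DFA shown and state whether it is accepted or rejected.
Processing string "baabbbbb":
  r0 --b--> r3
  r3 --a--> r1
  r1 --a--> r0
  r0 --b--> r3
  r3 --b--> r3
  r3 --b--> r3
  r3 --b--> r3
  r3 --b--> r3
Final state: r3
Accept states: {r0, r1, r2, r4}
No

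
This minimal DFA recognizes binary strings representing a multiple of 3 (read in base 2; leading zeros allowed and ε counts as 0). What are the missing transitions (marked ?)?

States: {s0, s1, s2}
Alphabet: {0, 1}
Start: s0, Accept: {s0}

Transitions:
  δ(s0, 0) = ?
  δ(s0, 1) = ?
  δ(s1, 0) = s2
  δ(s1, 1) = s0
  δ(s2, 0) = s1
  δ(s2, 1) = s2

From the language and accept set, identify what each state tracks — s0: value ≡ 0 (mod 3); s1: value ≡ 1 (mod 3); s2: value ≡ 2 (mod 3).
Each missing δ(q, a) is the state matching the new tracked value after reading a.
δ(s0, 0) = s0; δ(s0, 1) = s1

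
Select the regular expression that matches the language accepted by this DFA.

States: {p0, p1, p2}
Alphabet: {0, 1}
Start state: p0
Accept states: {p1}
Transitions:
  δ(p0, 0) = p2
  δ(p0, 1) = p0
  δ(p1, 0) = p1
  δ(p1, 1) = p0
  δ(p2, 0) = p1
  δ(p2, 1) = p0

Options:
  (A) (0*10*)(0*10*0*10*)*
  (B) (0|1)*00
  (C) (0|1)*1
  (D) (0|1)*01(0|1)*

Check each option against the DFA on short strings; one disagreement eliminates an option:
  (A) (0*10*)(0*10*0*10*)*: on '1' the DFA goes p0 → p0 and rejects (p0 ∉ Accept), but the regex matches it → eliminate
  (B) (0|1)*00: agrees with the DFA on every string of length ≤ 6
  (C) (0|1)*1: on '1' the DFA goes p0 → p0 and rejects (p0 ∉ Accept), but the regex matches it → eliminate
  (D) (0|1)*01(0|1)*: on '00' the DFA goes p0 → p2 → p1 and accepts (p1 ∈ Accept), but the regex does not match it → eliminate
Only (B) is consistent with the DFA.
(B) (0|1)*00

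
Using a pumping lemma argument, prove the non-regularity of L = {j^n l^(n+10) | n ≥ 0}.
Assume L is regular with pumping length p. Idea: pumping the j-block breaks the fixed offset of 10.
Choose s = j^p l^(p+10) ∈ L. By the pumping lemma, s = xyz with |xy| ≤ p, |y| > 0, so y = j^k with k ≥ 1. Then xy²z = j^(p+k) l^(p+10). For this to be in L we would need p+10 = (p+k)+10, i.e. k = 0, contradicting k ≥ 1. So xy²z ∉ L.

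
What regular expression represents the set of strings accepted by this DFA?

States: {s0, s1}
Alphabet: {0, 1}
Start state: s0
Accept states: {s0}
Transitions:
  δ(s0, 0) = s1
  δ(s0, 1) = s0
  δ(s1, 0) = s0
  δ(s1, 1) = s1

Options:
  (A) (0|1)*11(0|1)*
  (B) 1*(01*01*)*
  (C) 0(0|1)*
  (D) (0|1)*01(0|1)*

Check each option against the DFA on short strings; one disagreement eliminates an option:
  (A) (0|1)*11(0|1)*: on ε the DFA stays in s0 and accepts (s0 ∈ Accept), but the regex does not match it → eliminate
  (B) 1*(01*01*)*: agrees with the DFA on every string of length ≤ 6
  (C) 0(0|1)*: on ε the DFA stays in s0 and accepts (s0 ∈ Accept), but the regex does not match it → eliminate
  (D) (0|1)*01(0|1)*: on ε the DFA stays in s0 and accepts (s0 ∈ Accept), but the regex does not match it → eliminate
Only (B) is consistent with the DFA.
(B) 1*(01*01*)*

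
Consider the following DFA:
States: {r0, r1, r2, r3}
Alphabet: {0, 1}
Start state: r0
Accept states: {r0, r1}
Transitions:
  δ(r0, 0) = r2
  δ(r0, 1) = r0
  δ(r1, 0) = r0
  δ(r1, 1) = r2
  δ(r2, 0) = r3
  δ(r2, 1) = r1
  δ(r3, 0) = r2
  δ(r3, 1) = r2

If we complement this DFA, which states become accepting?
Complement accept states = All states \ Original accept states
= {r0, r1, r2, r3} \ {r0, r1}
{r2, r3}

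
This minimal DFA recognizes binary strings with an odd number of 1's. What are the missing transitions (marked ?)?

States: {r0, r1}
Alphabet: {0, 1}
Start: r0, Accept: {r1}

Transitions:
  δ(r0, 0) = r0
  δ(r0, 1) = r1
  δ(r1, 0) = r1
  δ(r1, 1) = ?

From the language and accept set, identify what each state tracks — r0: even number of 1's so far; r1: odd number of 1's so far.
Each missing δ(q, a) is the state matching the new tracked value after reading a.
δ(r1, 1) = r0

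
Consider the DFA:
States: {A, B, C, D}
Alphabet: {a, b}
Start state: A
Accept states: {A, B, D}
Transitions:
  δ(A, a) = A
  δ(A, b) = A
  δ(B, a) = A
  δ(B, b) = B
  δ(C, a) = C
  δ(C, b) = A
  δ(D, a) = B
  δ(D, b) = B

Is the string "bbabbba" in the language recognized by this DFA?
Processing string "bbabbba":
  A --b--> A
  A --b--> A
  A --a--> A
  A --b--> A
  A --b--> A
  A --b--> A
  A --a--> A
Final state: A
Accept states: {A, B, D}
Yes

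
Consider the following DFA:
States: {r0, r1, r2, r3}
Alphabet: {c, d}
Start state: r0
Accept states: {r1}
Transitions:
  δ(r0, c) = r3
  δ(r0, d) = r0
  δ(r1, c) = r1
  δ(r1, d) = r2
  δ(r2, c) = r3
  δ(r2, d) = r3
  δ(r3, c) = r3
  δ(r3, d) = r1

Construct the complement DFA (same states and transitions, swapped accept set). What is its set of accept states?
Complement accept states = All states \ Original accept states
= {r0, r1, r2, r3} \ {r1}
{r0, r2, r3}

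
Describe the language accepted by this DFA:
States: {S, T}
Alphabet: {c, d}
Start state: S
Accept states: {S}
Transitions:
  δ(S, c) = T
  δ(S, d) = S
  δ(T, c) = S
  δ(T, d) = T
Testing a few strings:
  'd' → accept
  'c' → reject
  'ccc' → reject
  'dcd' → reject
State roles: S=even number of c's so far; T=odd number of c's so far
All strings over {c,d} with an even number of c's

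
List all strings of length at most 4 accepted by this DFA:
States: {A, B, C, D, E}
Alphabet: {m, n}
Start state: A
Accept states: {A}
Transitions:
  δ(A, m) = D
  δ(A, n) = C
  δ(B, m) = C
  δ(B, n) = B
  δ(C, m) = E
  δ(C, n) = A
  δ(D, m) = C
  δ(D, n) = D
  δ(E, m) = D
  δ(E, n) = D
ε, nn, mmn, mnmn, nnnn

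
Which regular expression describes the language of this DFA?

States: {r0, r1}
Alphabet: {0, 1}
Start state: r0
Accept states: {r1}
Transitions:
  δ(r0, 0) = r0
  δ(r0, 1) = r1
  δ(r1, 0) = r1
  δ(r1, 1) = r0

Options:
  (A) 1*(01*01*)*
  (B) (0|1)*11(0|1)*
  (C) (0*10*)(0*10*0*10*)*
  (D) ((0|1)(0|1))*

Check each option against the DFA on short strings; one disagreement eliminates an option:
  (A) 1*(01*01*)*: on ε the DFA stays in r0 and rejects (r0 ∉ Accept), but the regex matches it → eliminate
  (B) (0|1)*11(0|1)*: on '1' the DFA goes r0 → r1 and accepts (r1 ∈ Accept), but the regex does not match it → eliminate
  (C) (0*10*)(0*10*0*10*)*: agrees with the DFA on every string of length ≤ 6
  (D) ((0|1)(0|1))*: on ε the DFA stays in r0 and rejects (r0 ∉ Accept), but the regex matches it → eliminate
Only (C) is consistent with the DFA.
(C) (0*10*)(0*10*0*10*)*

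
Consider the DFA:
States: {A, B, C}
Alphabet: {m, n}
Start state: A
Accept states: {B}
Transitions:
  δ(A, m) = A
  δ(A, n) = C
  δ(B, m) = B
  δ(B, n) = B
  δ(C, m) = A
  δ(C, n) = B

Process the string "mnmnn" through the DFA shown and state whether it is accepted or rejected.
Processing string "mnmnn":
  A --m--> A
  A --n--> C
  C --m--> A
  A --n--> C
  C --n--> B
Final state: B
Accept states: {B}
Yes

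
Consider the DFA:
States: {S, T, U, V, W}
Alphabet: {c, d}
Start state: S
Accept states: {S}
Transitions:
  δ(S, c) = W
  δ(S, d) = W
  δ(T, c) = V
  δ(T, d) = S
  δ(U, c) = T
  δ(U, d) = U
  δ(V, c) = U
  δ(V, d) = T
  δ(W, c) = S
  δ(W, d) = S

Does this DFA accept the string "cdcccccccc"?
Processing string "cdcccccccc":
  S --c--> W
  W --d--> S
  S --c--> W
  W --c--> S
  S --c--> W
  W --c--> S
  S --c--> W
  W --c--> S
  S --c--> W
  W --c--> S
Final state: S
Accept states: {S}
Yes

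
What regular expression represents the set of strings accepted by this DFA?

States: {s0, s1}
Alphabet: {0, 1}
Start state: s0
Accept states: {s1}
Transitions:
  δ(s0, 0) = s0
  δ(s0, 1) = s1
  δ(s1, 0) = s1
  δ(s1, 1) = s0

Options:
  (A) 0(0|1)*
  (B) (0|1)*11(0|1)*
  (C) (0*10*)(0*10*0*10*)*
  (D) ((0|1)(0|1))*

Check each option against the DFA on short strings; one disagreement eliminates an option:
  (A) 0(0|1)*: on '0' the DFA goes s0 → s0 and rejects (s0 ∉ Accept), but the regex matches it → eliminate
  (B) (0|1)*11(0|1)*: on '1' the DFA goes s0 → s1 and accepts (s1 ∈ Accept), but the regex does not match it → eliminate
  (C) (0*10*)(0*10*0*10*)*: agrees with the DFA on every string of length ≤ 6
  (D) ((0|1)(0|1))*: on ε the DFA stays in s0 and rejects (s0 ∉ Accept), but the regex matches it → eliminate
Only (C) is consistent with the DFA.
(C) (0*10*)(0*10*0*10*)*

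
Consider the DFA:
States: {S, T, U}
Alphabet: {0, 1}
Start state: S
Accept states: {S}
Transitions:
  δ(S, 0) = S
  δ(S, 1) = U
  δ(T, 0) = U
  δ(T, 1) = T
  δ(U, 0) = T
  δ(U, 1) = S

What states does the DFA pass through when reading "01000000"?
read '0': S → S
  read '1': S → U
  read '0': U → T
  read '0': T → U
  read '0': U → T
  read '0': T → U
  read '0': U → T
  read '0': T → U
S -> S -> U -> T -> U -> T -> U -> T -> U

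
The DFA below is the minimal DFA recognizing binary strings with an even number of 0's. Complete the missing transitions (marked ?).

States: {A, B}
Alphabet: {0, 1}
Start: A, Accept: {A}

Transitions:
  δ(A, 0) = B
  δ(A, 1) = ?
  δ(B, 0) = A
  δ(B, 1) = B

From the language and accept set, identify what each state tracks — A: even number of 0's so far; B: odd number of 0's so far.
Each missing δ(q, a) is the state matching the new tracked value after reading a.
δ(A, 1) = A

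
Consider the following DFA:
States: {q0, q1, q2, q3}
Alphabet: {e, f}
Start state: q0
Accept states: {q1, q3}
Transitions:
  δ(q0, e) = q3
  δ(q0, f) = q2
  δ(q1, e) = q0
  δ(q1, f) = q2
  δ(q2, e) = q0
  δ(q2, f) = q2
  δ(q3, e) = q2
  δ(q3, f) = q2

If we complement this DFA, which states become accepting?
Complement accept states = All states \ Original accept states
= {q0, q1, q2, q3} \ {q1, q3}
{q0, q2}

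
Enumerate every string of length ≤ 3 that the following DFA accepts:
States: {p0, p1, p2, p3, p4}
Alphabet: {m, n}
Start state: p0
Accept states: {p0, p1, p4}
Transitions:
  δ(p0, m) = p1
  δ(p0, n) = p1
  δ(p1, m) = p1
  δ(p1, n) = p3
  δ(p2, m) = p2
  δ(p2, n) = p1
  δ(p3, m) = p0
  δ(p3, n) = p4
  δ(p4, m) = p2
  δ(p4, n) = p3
ε, m, n, mm, nm, mmm, mnm, mnn, nmm, nnm, nnn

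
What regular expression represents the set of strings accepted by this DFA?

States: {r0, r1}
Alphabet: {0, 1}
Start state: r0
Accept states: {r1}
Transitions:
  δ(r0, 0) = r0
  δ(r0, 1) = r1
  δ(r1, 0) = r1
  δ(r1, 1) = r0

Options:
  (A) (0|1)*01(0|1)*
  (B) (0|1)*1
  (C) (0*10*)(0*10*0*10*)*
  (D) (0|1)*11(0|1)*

Check each option against the DFA on short strings; one disagreement eliminates an option:
  (A) (0|1)*01(0|1)*: on '1' the DFA goes r0 → r1 and accepts (r1 ∈ Accept), but the regex does not match it → eliminate
  (B) (0|1)*1: on '10' the DFA goes r0 → r1 → r1 and accepts (r1 ∈ Accept), but the regex does not match it → eliminate
  (C) (0*10*)(0*10*0*10*)*: agrees with the DFA on every string of length ≤ 6
  (D) (0|1)*11(0|1)*: on '1' the DFA goes r0 → r1 and accepts (r1 ∈ Accept), but the regex does not match it → eliminate
Only (C) is consistent with the DFA.
(C) (0*10*)(0*10*0*10*)*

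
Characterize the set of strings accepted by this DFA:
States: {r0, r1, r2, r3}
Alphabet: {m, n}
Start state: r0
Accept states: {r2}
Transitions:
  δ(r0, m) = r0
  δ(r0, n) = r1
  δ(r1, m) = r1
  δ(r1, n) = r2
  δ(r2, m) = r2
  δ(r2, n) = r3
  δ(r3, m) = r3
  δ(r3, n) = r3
Testing a few strings:
  'n' → reject
  'nmnm' → accept
  'mnm' → reject
  'mn' → reject
State roles: r0=zero n's; r1=one n; r2=two n's; r3=≥ three n's (dead)
All strings over {m,n} containing exactly two n's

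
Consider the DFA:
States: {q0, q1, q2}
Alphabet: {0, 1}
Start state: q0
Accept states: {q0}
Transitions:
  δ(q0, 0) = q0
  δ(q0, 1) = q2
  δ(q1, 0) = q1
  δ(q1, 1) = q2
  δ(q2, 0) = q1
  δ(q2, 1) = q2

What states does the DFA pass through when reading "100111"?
read '1': q0 → q2
  read '0': q2 → q1
  read '0': q1 → q1
  read '1': q1 → q2
  read '1': q2 → q2
  read '1': q2 → q2
q0 -> q2 -> q1 -> q1 -> q2 -> q2 -> q2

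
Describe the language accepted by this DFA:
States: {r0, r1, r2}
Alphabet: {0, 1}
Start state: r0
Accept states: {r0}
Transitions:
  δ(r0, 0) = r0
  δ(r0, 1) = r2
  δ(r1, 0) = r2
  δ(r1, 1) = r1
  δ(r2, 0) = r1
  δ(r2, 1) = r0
Testing a few strings:
  '10' → reject
  '111' → reject
  '010' → reject
  '1' → reject
State roles: r0=value ≡ 0 (mod 3); r1=value ≡ 2 (mod 3); r2=value ≡ 1 (mod 3)
All binary strings representing a multiple of 3 (read in base 2; leading zeros allowed and ε counts as 0)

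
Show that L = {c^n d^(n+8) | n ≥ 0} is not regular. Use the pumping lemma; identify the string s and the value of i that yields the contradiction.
Assume L is regular with pumping length p. Idea: pumping the c-block breaks the fixed offset of 8.
Choose s = c^p d^(p+8) ∈ L. By the pumping lemma, s = xyz with |xy| ≤ p, |y| > 0, so y = c^k with k ≥ 1. Then xy²z = c^(p+k) d^(p+8). For this to be in L we would need p+8 = (p+k)+8, i.e. k = 0, contradicting k ≥ 1. So xy²z ∉ L.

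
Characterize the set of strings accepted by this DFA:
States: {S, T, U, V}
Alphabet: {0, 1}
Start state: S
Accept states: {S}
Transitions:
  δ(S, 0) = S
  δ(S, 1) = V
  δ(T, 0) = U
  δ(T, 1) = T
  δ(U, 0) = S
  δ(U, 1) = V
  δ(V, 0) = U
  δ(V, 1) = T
Testing a few strings:
  '110' → reject
  '01' → reject
  '0110' → reject
  '000' → accept
State roles: S=value ≡ 0 (mod 4); T=value ≡ 3 (mod 4); U=value ≡ 2 (mod 4); V=value ≡ 1 (mod 4)
All binary strings representing a multiple of 4 (read in base 2; leading zeros allowed and ε counts as 0)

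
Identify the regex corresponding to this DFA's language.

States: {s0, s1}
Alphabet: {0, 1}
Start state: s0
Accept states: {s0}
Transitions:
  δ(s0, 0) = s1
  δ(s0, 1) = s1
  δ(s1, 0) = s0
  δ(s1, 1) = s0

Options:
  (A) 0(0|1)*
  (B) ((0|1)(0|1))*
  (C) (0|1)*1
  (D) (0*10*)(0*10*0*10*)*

Check each option against the DFA on short strings; one disagreement eliminates an option:
  (A) 0(0|1)*: on ε the DFA stays in s0 and accepts (s0 ∈ Accept), but the regex does not match it → eliminate
  (B) ((0|1)(0|1))*: agrees with the DFA on every string of length ≤ 6
  (C) (0|1)*1: on ε the DFA stays in s0 and accepts (s0 ∈ Accept), but the regex does not match it → eliminate
  (D) (0*10*)(0*10*0*10*)*: on ε the DFA stays in s0 and accepts (s0 ∈ Accept), but the regex does not match it → eliminate
Only (B) is consistent with the DFA.
(B) ((0|1)(0|1))*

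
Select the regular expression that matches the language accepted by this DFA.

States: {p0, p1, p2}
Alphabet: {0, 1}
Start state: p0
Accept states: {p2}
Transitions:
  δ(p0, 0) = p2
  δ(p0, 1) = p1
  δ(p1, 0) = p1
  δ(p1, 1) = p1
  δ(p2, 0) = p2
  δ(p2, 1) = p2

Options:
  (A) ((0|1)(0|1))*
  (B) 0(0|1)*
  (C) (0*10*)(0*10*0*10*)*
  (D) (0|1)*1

Check each option against the DFA on short strings; one disagreement eliminates an option:
  (A) ((0|1)(0|1))*: on ε the DFA stays in p0 and rejects (p0 ∉ Accept), but the regex matches it → eliminate
  (B) 0(0|1)*: agrees with the DFA on every string of length ≤ 6
  (C) (0*10*)(0*10*0*10*)*: on '0' the DFA goes p0 → p2 and accepts (p2 ∈ Accept), but the regex does not match it → eliminate
  (D) (0|1)*1: on '0' the DFA goes p0 → p2 and accepts (p2 ∈ Accept), but the regex does not match it → eliminate
Only (B) is consistent with the DFA.
(B) 0(0|1)*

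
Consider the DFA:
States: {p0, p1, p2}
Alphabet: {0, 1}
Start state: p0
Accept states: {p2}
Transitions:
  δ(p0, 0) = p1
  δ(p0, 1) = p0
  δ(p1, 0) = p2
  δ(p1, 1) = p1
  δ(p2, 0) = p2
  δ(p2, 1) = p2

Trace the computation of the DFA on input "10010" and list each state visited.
read '1': p0 → p0
  read '0': p0 → p1
  read '0': p1 → p2
  read '1': p2 → p2
  read '0': p2 → p2
p0 -> p0 -> p1 -> p2 -> p2 -> p2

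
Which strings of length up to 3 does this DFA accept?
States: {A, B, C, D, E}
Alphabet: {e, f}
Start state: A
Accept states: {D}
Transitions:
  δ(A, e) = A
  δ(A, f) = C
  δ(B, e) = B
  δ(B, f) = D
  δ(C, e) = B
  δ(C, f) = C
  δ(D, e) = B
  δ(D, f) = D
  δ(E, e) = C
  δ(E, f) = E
fef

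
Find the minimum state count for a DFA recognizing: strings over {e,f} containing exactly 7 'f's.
By Myhill–Nerode, count the distinguishable equivalence classes: 9 classes — having seen 0, 1, …, 7, or >7 copies of 'f'; the count-7 class is the only accepting one and >7 is dead.
9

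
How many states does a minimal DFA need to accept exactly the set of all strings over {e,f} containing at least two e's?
By Myhill–Nerode, count the distinguishable equivalence classes: three classes — 0, 1, or ≥2 e's seen.
3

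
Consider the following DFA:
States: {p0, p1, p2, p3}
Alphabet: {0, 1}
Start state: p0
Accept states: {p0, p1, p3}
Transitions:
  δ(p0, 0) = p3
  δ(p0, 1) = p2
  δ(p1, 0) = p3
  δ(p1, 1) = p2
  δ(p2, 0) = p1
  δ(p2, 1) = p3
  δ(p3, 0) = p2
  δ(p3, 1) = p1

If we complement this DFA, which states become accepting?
Complement accept states = All states \ Original accept states
= {p0, p1, p2, p3} \ {p0, p1, p3}
{p2}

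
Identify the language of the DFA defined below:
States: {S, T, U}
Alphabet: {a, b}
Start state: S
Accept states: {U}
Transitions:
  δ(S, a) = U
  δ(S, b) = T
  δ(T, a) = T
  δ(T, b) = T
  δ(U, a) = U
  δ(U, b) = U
Testing a few strings:
  'bab' → reject
  'bba' → reject
  'abb' → accept
  'aa' → accept
State roles: S=no input read; T=started with b (dead); U=started with a
All strings over {a,b} starting with a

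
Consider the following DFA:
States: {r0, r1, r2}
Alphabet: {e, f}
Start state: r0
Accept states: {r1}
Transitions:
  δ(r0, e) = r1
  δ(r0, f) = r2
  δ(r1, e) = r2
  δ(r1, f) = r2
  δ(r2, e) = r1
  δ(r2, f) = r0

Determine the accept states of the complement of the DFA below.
Complement accept states = All states \ Original accept states
= {r0, r1, r2} \ {r1}
{r0, r2}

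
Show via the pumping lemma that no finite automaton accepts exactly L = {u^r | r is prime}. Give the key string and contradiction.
Assume L is regular with pumping length p. Idea: pumping by a suitable count produces a composite length.
Let q be a prime with q ≥ p and choose s = u^q ∈ L. By the pumping lemma, s = xyz with |xy| ≤ p, |y| = k ≥ 1. Take i = q+1: |xy^(q+1)z| = q + q·k = q(1+k). Since q ≥ 2 and 1+k ≥ 2, q(1+k) is composite, so xy^(q+1)z ∉ L.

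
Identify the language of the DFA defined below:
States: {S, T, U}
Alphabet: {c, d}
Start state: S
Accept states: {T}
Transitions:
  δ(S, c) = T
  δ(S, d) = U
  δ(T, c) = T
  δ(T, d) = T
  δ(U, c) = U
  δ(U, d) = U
Testing a few strings:
  'dcc' → reject
  'dc' → reject
  'c' → accept
  'dd' → reject
State roles: S=no input read; T=started with c; U=started with d (dead)
All strings over {c,d} starting with c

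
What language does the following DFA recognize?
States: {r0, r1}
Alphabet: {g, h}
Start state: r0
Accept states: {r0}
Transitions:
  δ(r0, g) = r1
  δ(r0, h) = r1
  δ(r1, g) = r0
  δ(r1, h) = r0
Testing a few strings:
  'hg' → accept
  'ghh' → reject
  'h' → reject
  'ghg' → reject
State roles: r0=even length so far; r1=odd length so far
All strings over {g,h} of even length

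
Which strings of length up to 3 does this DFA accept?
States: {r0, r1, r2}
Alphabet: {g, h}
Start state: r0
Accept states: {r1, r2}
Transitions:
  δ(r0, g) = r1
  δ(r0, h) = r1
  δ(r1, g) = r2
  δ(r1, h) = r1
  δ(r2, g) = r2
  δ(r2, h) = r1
g, h, gg, gh, hg, hh, ggg, ggh, ghg, ghh, hgg, hgh, hhg, hhh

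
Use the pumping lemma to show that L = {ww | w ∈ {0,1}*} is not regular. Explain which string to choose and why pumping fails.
Assume L is regular with pumping length p. Idea: pumping the leading 0-block breaks the equality of the two halves.
Choose s = 0^p 1 0^p 1 ∈ L (with w = 0^p 1). |s| = 2p+2 ≥ p. By the pumping lemma, s = xyz with |xy| ≤ p, |y| > 0, so y = 0^k with k ≥ 1, in the first 0-block. Then xy²z = 0^(p+k) 1 0^p 1, of length 2p+2+k. If k is odd this length is odd, so it cannot be of the form ww. If k is even, each half has length p+1+k/2 ≤ p+k, so the first half lies entirely inside the leading 0-block and contains no 1, while the second half ends in 1; the halves differ. Either way xy²z ∉ L.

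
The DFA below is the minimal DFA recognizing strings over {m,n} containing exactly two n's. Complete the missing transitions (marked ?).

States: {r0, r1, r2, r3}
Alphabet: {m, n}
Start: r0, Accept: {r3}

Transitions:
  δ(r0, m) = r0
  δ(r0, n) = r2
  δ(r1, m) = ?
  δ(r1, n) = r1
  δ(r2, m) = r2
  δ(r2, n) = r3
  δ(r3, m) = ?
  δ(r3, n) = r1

From the language and accept set, identify what each state tracks — r0: zero n's; r1: ≥ three n's (dead); r2: one n; r3: two n's.
Each missing δ(q, a) is the state matching the new tracked value after reading a.
δ(r1, m) = r1; δ(r3, m) = r3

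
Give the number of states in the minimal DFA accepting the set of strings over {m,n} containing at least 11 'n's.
By Myhill–Nerode, count the distinguishable equivalence classes: 12 classes — having seen 0, 1, …, 10, or ≥11 copies of 'n'; any two classes i < j (j ≤ 11) are distinguished by the string n^(11−j), which takes class j to 11 copies (accepted) but leaves class i below 11 (rejected).
12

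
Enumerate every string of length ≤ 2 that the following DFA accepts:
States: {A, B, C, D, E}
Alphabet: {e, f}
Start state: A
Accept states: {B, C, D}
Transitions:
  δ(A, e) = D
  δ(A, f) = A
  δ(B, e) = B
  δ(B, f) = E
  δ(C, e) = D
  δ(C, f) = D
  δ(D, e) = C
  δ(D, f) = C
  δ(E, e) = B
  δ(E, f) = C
e, ee, ef, fe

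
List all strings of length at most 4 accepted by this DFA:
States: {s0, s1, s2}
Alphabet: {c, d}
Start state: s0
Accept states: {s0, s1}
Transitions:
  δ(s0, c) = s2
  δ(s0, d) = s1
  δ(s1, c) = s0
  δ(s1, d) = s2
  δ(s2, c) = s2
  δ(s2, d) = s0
ε, d, cd, dc, ccd, cdd, dcd, ddd, cccd, ccdd, cdcd, cddc, dccd, dcdc, ddcd, dddd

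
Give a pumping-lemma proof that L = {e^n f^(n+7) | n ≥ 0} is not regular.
Assume L is regular with pumping length p. Idea: pumping the e-block breaks the fixed offset of 7.
Choose s = e^p f^(p+7) ∈ L. By the pumping lemma, s = xyz with |xy| ≤ p, |y| > 0, so y = e^k with k ≥ 1. Then xy²z = e^(p+k) f^(p+7). For this to be in L we would need p+7 = (p+k)+7, i.e. k = 0, contradicting k ≥ 1. So xy²z ∉ L.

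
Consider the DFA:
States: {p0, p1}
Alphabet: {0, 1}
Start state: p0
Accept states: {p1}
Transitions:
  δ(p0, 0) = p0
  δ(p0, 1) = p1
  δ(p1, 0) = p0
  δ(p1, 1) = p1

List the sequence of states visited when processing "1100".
read '1': p0 → p1
  read '1': p1 → p1
  read '0': p1 → p0
  read '0': p0 → p0
p0 -> p1 -> p1 -> p0 -> p0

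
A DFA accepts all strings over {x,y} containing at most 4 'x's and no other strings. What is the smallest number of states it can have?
By Myhill–Nerode, count the distinguishable equivalence classes: 6 classes — having seen 0, 1, …, 4, or >4 copies of 'x'; counts 0 through 4 are accepting and >4 is dead.
6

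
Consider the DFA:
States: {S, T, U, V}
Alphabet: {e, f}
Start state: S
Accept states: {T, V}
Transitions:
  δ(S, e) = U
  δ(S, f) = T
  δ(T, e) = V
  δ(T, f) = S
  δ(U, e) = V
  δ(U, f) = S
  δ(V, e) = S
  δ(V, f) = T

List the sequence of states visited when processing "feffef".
read 'f': S → T
  read 'e': T → V
  read 'f': V → T
  read 'f': T → S
  read 'e': S → U
  read 'f': U → S
S -> T -> V -> T -> S -> U -> S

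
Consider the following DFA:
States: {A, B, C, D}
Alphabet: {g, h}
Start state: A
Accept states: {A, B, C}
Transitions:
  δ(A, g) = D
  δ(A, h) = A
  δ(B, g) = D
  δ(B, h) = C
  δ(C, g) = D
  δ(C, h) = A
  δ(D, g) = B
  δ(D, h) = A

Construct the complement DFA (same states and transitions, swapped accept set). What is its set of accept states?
Complement accept states = All states \ Original accept states
= {A, B, C, D} \ {A, B, C}
{D}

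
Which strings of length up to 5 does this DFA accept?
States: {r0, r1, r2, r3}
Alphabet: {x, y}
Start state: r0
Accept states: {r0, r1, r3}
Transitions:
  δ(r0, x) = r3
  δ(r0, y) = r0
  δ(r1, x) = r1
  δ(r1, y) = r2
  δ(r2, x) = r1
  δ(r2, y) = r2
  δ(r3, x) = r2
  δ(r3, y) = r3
ε, x, y, xy, yx, yy, xxx, xyy, yxy, yyx, yyy, xxxx, xxyx, xyxx, xyyy, yxxx, yxyy, yyxy, yyyx, yyyy, xxxxx, xxxyx, xxyxx, xxyyx, xyxxx, xyxyx, xyyxx, xyyyy, yxxxx, yxxyx, yxyxx, yxyyy, yyxxx, yyxyy, yyyxy, yyyyx, yyyyy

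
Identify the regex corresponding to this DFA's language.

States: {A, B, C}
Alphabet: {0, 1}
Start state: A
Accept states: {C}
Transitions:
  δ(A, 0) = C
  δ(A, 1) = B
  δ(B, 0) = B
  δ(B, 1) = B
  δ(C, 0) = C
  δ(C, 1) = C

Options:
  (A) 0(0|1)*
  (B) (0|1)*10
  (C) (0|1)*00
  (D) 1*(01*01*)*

Check each option against the DFA on short strings; one disagreement eliminates an option:
  (A) 0(0|1)*: agrees with the DFA on every string of length ≤ 6
  (B) (0|1)*10: on '0' the DFA goes A → C and accepts (C ∈ Accept), but the regex does not match it → eliminate
  (C) (0|1)*00: on '0' the DFA goes A → C and accepts (C ∈ Accept), but the regex does not match it → eliminate
  (D) 1*(01*01*)*: on ε the DFA stays in A and rejects (A ∉ Accept), but the regex matches it → eliminate
Only (A) is consistent with the DFA.
(A) 0(0|1)*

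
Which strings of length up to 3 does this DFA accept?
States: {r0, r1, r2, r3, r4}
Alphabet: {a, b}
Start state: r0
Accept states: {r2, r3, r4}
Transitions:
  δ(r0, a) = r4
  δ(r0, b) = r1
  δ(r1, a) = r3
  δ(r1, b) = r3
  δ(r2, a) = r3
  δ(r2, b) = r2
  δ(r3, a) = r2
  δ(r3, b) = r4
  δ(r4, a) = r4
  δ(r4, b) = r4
a, aa, ab, ba, bb, aaa, aab, aba, abb, baa, bab, bba, bbb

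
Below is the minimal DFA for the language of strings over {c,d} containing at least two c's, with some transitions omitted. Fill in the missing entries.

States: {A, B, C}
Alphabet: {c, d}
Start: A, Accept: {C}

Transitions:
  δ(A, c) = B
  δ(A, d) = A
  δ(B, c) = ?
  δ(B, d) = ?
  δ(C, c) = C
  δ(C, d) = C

From the language and accept set, identify what each state tracks — A: zero c's seen; B: one c seen; C: ≥ two c's seen.
Each missing δ(q, a) is the state matching the new tracked value after reading a.
δ(B, c) = C; δ(B, d) = B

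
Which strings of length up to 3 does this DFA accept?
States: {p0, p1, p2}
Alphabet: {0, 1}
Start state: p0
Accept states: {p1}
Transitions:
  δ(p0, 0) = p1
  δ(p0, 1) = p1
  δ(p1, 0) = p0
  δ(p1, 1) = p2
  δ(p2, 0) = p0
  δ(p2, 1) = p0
0, 1, 000, 001, 100, 101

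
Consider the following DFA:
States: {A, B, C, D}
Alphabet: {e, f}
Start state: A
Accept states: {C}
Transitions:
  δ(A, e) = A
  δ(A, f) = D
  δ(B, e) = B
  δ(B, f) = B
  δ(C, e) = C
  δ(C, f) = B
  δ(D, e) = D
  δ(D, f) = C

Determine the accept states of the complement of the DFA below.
Complement accept states = All states \ Original accept states
= {A, B, C, D} \ {C}
{A, B, D}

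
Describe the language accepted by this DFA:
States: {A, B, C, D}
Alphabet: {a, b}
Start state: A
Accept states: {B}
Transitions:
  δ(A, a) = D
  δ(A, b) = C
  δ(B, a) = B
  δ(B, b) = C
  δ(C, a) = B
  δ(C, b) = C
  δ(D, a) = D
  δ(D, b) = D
Testing a few strings:
  'bbab' → reject
  'ab' → reject
  'a' → reject
  'b' → reject
State roles: A=no input read; B=started with b, last symbol a; C=started with b, last symbol b; D=started with a (dead)
All strings over {a,b} that start with b and end with a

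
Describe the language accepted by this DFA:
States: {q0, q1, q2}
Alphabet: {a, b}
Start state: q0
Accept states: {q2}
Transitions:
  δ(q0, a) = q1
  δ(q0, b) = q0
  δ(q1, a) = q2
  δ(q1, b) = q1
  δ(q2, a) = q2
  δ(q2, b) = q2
Testing a few strings:
  'aa' → accept
  'aaa' → accept
  'bab' → reject
  'bbb' → reject
State roles: q0=zero a's seen; q1=one a seen; q2=≥ two a's seen
All strings over {a,b} containing at least two a's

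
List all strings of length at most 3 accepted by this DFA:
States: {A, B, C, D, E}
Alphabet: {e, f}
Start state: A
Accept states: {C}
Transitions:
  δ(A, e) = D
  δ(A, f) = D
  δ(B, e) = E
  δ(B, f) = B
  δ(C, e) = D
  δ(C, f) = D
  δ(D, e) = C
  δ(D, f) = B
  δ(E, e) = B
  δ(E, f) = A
ee, fe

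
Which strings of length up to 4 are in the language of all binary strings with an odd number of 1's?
1, 01, 10, 001, 010, 100, 111, 0001, 0010, 0100, 0111, 1000, 1011, 1101, 1110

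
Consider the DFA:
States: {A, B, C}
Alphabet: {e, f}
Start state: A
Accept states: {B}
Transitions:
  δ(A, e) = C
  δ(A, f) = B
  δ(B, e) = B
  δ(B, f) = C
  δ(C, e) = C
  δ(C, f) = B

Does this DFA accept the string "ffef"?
Processing string "ffef":
  A --f--> B
  B --f--> C
  C --e--> C
  C --f--> B
Final state: B
Accept states: {B}
Yes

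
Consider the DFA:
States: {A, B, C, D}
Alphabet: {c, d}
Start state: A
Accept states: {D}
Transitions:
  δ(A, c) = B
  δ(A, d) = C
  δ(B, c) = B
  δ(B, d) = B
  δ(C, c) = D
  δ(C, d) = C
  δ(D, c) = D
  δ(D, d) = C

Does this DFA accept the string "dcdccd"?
Processing string "dcdccd":
  A --d--> C
  C --c--> D
  D --d--> C
  C --c--> D
  D --c--> D
  D --d--> C
Final state: C
Accept states: {D}
No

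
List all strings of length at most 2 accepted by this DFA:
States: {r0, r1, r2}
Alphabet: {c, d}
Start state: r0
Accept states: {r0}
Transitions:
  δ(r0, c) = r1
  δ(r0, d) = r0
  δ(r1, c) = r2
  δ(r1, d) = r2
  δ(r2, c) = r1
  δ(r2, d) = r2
ε, d, dd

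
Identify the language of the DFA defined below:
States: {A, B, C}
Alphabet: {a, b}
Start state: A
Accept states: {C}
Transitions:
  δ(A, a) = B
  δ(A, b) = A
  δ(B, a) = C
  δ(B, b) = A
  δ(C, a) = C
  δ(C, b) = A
Testing a few strings:
  'bbaa' → accept
  'aab' → reject
  'aba' → reject
  'aa' → accept
State roles: A=last symbol not a; B=one trailing a; C=two trailing a's
All strings over {a,b} ending with aa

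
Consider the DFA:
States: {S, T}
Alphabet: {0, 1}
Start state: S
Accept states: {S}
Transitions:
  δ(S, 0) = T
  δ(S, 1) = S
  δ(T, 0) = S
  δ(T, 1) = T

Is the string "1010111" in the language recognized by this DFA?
Processing string "1010111":
  S --1--> S
  S --0--> T
  T --1--> T
  T --0--> S
  S --1--> S
  S --1--> S
  S --1--> S
Final state: S
Accept states: {S}
Yes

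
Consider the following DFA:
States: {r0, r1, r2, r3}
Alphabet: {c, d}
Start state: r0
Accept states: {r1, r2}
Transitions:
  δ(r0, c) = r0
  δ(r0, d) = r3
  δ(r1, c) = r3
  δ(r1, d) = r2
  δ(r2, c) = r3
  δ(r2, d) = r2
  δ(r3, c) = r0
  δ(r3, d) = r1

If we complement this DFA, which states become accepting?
Complement accept states = All states \ Original accept states
= {r0, r1, r2, r3} \ {r1, r2}
{r0, r3}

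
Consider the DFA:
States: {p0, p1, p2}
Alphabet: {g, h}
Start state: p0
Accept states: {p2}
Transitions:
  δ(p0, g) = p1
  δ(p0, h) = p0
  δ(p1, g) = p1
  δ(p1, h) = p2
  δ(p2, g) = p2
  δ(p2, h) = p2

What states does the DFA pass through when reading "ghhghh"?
read 'g': p0 → p1
  read 'h': p1 → p2
  read 'h': p2 → p2
  read 'g': p2 → p2
  read 'h': p2 → p2
  read 'h': p2 → p2
p0 -> p1 -> p2 -> p2 -> p2 -> p2 -> p2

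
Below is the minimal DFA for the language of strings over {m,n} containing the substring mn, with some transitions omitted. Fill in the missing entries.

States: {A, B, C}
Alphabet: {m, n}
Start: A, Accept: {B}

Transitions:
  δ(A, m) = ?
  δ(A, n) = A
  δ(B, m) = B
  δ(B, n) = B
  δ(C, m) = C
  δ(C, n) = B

From the language and accept set, identify what each state tracks — A: no m seen yet; B: substring mn seen; C: seen a m, waiting for n.
Each missing δ(q, a) is the state matching the new tracked value after reading a.
δ(A, m) = C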